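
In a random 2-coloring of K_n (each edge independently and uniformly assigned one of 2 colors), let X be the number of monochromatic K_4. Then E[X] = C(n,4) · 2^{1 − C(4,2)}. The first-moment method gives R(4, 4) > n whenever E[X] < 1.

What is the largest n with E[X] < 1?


We need C(n, 4) · 2^{1 − 6} < 1, i.e. C(n, 4) < 2^{6 − 1} = 32.
Check values of n near the boundary:
  n = 4: C(4, 4) = 1; 1 < 32? YES
  n = 5: C(5, 4) = 5; 5 < 32? YES
  n = 6: C(6, 4) = 15; 15 < 32? YES
  n = 7: C(7, 4) = 35; 35 < 32? NO
The largest n with C(n, 4) < 32 is n = 6 (where E[X] = 15/32 ≈ 0.4688). Hence R(4, 4) > 6, i.e. R(4, 4) ≥ 7.

Largest n = 6; hence R(4, 4) > 6.


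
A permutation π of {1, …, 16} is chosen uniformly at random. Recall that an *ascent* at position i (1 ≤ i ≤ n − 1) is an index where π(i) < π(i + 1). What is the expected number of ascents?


Write X = Σ X_I over i = 1, …, 15, with X_I the indicator of one ascent.
There are 15 indicators.
For each fixed i, the pair (π(i), π(i+1)) is a uniformly random ordered pair of distinct values from {1, …, 16}; by symmetry P[π(i) < π(i+1)] = 1/2.
By linearity: E[X] = 15 · (1/2) = (16 − 1) · (1/2) = 15/2 ≈ 7.500.

E[X] = 15/2 = 7.500.


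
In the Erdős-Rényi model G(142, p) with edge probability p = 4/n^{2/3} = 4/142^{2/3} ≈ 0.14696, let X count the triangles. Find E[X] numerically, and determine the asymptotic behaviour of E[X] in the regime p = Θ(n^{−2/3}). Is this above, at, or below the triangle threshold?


Number of potential triangles: C(142, 3) = 467180.
Each occurs with probability p³ ≈ (0.14696)³ ≈ 3.1739734e-03.
By linearity: E[X] = C(142, 3)·p³ ≈ 467180 · 3.1739734e-03 ≈ 1482.81690.
Since α = 2/3 < 1, p = c/n^{2/3} ≫ 1/n is above the triangle threshold p ~ 1/n. Asymptotically E[X] ~ (c³/6)·n^{3(1−α)} = (4³/6)·n^{1} → ∞; triangles are abundant w.h.p.

E[X] ≈ 1482.81690; in regime p = Θ(1/n^{2/3}) E[X] diverges (above the triangle threshold p ~ 1/n).


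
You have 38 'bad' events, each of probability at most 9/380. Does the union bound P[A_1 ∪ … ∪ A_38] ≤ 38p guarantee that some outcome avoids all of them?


Union bound: P[∪_{i=1}^{38} A_i] ≤ Σ_i P[A_i] ≤ 38·p = 38·(9/380) = 9/10.
Numerically: 9/10 ≈ 0.900000.
Is 9/10 < 1? YES.
Since P[∪ A_i] ≤ 9/10 < 1, the complement has P[∩ A_i^c] ≥ 1 − 9/10 = 1/10 > 0, so some outcome avoids every A_i.

38·p = 9/10 ≈ 0.900000; existence CERTIFIED by the union bound.


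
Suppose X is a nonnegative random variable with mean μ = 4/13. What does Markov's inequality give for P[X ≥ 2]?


μ = E[X] = 4/13, a = 2.
Markov: P[X ≥ 2] ≤ μ/a = (4/13)/2 = 2/13.
Numerically: ≈ 0.15385.
(Since a = 2 > μ = 0.30769, the bound 2/13 is < 1 and informative.)

P[X ≥ 2] ≤ 2/13 ≈ 0.15385.


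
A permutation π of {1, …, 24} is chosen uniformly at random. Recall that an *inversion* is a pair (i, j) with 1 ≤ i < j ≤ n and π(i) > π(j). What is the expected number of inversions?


Write X = Σ X_I over the C(24, 2) = 276 pairs i < j, with X_I the indicator of one inversion.
There are 276 indicators.
For each fixed pair i < j, the values π(i) and π(j) are two distinct elements of {1, …, 24} in uniformly random order; by symmetry P[π(i) > π(j)] = 1/2.
By linearity: E[X] = 276 · (1/2) = C(24, 2) · (1/2) = 276/2 = 138 ≈ 138.000.

E[X] = 138 = 138.000.


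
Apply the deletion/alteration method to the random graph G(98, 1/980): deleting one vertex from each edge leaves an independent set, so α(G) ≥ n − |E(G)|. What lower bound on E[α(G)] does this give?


E[|E(G)|] = C(98, 2)·p = 4753 · (1/980) = 97/20.
E[α(G)] ≥ n − E[|E(G)|] = 98 − 97/20 = 1863/20.
Numerically: ≈ 93.15000.
(This is only a lower bound; the true E[α(G)] may be larger.)

E[α(G)] ≥ 1863/20 ≈ 93.15000.


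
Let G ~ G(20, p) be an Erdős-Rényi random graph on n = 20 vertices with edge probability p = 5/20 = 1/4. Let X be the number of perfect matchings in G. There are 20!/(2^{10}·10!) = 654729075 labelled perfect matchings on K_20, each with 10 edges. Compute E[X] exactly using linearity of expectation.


K_20 has 20!/(2^{10}·10!) = 654729075 labelled perfect matchings.
For each such perfect matching H, let X_H = 1 if all 10 edges of H are present in G. Then P[X_H = 1] = p^{10} = (1/4)^{10} = 1/1048576.
By linearity of expectation: E[X] = Σ_H E[X_H] = 654729075 · p^{10} = 654729075 · 1/1048576 = 654729075/1048576.
Numerically: E[X] ≈ 624.4.

E[X] = 654729075 · (1/4)^{10} = 654729075/1048576 ≈ 624.4.


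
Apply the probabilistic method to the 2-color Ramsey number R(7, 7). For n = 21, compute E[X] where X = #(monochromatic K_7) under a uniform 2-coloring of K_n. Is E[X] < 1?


E[X] = C(21, 7) · 2^{1 − 21} = 116280 · 2^{−20} = 116280/1048576.
As a reduced fraction: E[X] = 14535/131072 ≈ 0.11089.
Is E[X] < 1? YES.
Since E[X] < 1, there exists a 2-coloring of K_{21} with no monochromatic K_7; hence R(7, 7) > 21.

E[X] = 14535/131072 ≈ 0.11089; E[X] < 1, so R(7, 7) > 21.


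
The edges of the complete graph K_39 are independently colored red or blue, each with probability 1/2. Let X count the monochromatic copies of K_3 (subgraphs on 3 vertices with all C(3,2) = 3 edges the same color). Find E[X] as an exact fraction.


Let X = Σ_S X_S over the C(39, 3) = 9139 subsets S of size 3, where X_S = 1 if the K_3 on S is monochromatic.
For a fixed S, the K_3 on S has C(3, 2) = 3 edges. P[all 3 edges red] = (1/2)^3, and likewise for blue, so P[monochromatic] = 2·(1/2)^3 = 2^{1 − 3} = 1/4.
Summing: E[X] = C(39, 3) · 2^{1 − 3} = 9139 · 1/4 = 9139/4.
Numerically: E[X] ≈ 2284.7500.

E[X] = C(39,3)·2^(1−C(3,2)) = 9139/4 ≈ 2284.7500.


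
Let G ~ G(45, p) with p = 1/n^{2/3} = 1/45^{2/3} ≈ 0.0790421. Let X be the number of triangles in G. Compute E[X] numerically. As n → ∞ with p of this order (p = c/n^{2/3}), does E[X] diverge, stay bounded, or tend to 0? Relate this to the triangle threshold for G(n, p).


Number of potential triangles: C(45, 3) = 14190.
Each occurs with probability p³ ≈ (0.0790421)³ ≈ 4.93827160e-04.
By linearity: E[X] = C(45, 3)·p³ ≈ 14190 · 4.93827160e-04 ≈ 7.007407.
Since α = 2/3 < 1, p = c/n^{2/3} ≫ 1/n is above the triangle threshold p ~ 1/n. Asymptotically E[X] ~ (c³/6)·n^{3(1−α)} = (1³/6)·n^{1} → ∞; triangles are abundant w.h.p.

E[X] ≈ 7.007407; in regime p = Θ(1/n^{2/3}) E[X] diverges (above the triangle threshold p ~ 1/n).


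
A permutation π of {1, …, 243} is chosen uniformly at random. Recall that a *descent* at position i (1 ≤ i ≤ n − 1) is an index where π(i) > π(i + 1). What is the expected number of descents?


Write X = Σ X_I over i = 1, …, 242, with X_I the indicator of one descent.
There are 242 indicators.
For each fixed i, the pair (π(i), π(i+1)) is a uniformly random ordered pair of distinct values from {1, …, 243}; by symmetry P[π(i) > π(i+1)] = 1/2.
By linearity: E[X] = 242 · (1/2) = (243 − 1) · (1/2) = 121 ≈ 121.000000.

E[X] = 121 = 121.000000.


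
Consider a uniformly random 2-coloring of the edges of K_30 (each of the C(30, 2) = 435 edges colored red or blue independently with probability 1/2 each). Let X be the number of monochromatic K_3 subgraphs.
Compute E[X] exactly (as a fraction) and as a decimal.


Let X = Σ_S X_S over the C(30, 3) = 4060 subsets S of size 3, where X_S = 1 if the K_3 on S is monochromatic.
For a fixed S, the K_3 on S has C(3, 2) = 3 edges. P[all 3 edges red] = (1/2)^3, and likewise for blue, so P[monochromatic] = 2·(1/2)^3 = 2^{1 − 3} = 1/4.
By linearity of expectation: E[X] = C(30, 3) · 2^{1 − 3} = 4060 · 1/4 = 1015.
Numerically: E[X] ≈ 1015.0000.

E[X] = C(30,3)·2^(1−C(3,2)) = 1015 ≈ 1015.0000.


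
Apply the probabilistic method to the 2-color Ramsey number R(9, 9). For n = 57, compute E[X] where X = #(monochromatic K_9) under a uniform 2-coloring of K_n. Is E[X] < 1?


E[X] = C(57, 9) · 2^{1 − 36} = 8996462475 · 2^{−35} = 8996462475/34359738368.
As a reduced fraction: E[X] = 8996462475/34359738368 ≈ 0.261832.
Is E[X] < 1? YES.
Since E[X] < 1, there exists a 2-coloring of K_{57} with no monochromatic K_9; hence R(9, 9) > 57.

E[X] = 8996462475/34359738368 ≈ 0.261832; E[X] < 1, so R(9, 9) > 57.


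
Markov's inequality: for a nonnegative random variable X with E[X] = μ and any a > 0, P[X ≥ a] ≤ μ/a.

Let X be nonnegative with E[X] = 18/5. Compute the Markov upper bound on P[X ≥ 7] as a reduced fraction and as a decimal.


μ = E[X] = 18/5, a = 7.
Markov: P[X ≥ 7] ≤ μ/a = (18/5)/7 = 18/35.
Numerically: ≈ 0.514.
(Since a = 7 > μ = 3.600, the bound 18/35 is < 1 and informative.)

P[X ≥ 7] ≤ 18/35 ≈ 0.514.


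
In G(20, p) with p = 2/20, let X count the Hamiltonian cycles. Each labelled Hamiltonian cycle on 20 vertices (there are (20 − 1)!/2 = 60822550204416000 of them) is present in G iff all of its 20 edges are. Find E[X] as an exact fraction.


K_20 has (20 − 1)!/2 = 60822550204416000 labelled Hamiltonian cycles.
For each such Hamiltonian cycle H, let X_H = 1 if all 20 edges of H are present in G. Then P[X_H = 1] = p^{20} = (1/10)^{20} = 1/100000000000000000000.
Summing the indicators: E[X] = Σ_H E[X_H] = 60822550204416000 · p^{20} = 60822550204416000 · 1/100000000000000000000 = 14849255421/24414062500000.
Numerically: E[X] ≈ 0.000608226.

E[X] = 60822550204416000 · (1/10)^{20} = 14849255421/24414062500000 ≈ 0.000608226.


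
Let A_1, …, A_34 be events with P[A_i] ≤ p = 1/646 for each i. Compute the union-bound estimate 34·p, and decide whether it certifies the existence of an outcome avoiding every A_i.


Union bound: P[∪_{i=1}^{34} A_i] ≤ Σ_i P[A_i] ≤ 34·p = 34·(1/646) = 1/19.
Numerically: 1/19 ≈ 0.05263.
Is 1/19 < 1? YES.
Since P[∪ A_i] ≤ 1/19 < 1, the complement has P[∩ A_i^c] ≥ 1 − 1/19 = 18/19 > 0, so some outcome avoids every A_i.

34·p = 1/19 ≈ 0.05263; existence CERTIFIED by the union bound.


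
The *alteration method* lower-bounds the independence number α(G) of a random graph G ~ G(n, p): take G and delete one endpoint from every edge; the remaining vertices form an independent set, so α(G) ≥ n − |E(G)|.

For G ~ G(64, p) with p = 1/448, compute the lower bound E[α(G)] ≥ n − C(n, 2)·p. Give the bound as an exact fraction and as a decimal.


E[|E(G)|] = C(64, 2)·p = 2016 · (1/448) = 9/2.
E[α(G)] ≥ n − E[|E(G)|] = 64 − 9/2 = 119/2.
Numerically: ≈ 59.500.
(This is only a lower bound; the true E[α(G)] may be larger.)

E[α(G)] ≥ 119/2 ≈ 59.500.


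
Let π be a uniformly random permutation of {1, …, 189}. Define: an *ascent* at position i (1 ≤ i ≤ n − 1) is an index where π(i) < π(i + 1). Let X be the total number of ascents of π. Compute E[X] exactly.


Write X = Σ X_I over i = 1, …, 188, with X_I the indicator of one ascent.
There are 188 indicators.
For each fixed i, the pair (π(i), π(i+1)) is a uniformly random ordered pair of distinct values from {1, …, 189}; by symmetry P[π(i) < π(i+1)] = 1/2.
By linearity: E[X] = 188 · (1/2) = (189 − 1) · (1/2) = 94 ≈ 94.00000.

E[X] = 94 = 94.00000.


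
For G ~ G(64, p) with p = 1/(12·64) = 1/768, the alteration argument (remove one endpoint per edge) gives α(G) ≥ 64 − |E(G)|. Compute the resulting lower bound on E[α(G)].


E[|E(G)|] = C(64, 2)·p = 2016 · (1/768) = 21/8.
E[α(G)] ≥ n − E[|E(G)|] = 64 − 21/8 = 491/8.
Numerically: ≈ 61.375000.
(This is only a lower bound; the true E[α(G)] may be larger.)

E[α(G)] ≥ 491/8 ≈ 61.375000.


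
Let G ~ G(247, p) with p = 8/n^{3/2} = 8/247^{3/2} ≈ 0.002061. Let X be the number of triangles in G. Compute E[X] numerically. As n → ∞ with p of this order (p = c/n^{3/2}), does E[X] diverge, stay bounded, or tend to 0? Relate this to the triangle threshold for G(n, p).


Number of potential triangles: C(247, 3) = 2481115.
Each occurs with probability p³ ≈ (0.002061)³ ≈ 8.752531e-09.
By linearity: E[X] = C(247, 3)·p³ ≈ 2481115 · 8.752531e-09 ≈ 0.0217.
Since α = 3/2 > 1, p = c/n^{3/2} = o(1/n) is below the triangle threshold p ~ 1/n. Asymptotically E[X] ~ (c³/6)·n^{3(1−α)} = (8³/6)·n^{-1.5} → 0, so by Markov's inequality G has no triangles w.h.p.

E[X] ≈ 0.0217; in regime p = Θ(1/n^{3/2}) E[X] tends to 0 (below the triangle threshold p ~ 1/n).


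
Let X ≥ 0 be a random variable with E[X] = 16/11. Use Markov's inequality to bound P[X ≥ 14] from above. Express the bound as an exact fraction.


μ = E[X] = 16/11, a = 14.
Markov: P[X ≥ 14] ≤ μ/a = (16/11)/14 = 8/77.
Numerically: ≈ 0.1039.
(Since a = 14 > μ = 1.4545, the bound 8/77 is < 1 and informative.)

P[X ≥ 14] ≤ 8/77 ≈ 0.1039.


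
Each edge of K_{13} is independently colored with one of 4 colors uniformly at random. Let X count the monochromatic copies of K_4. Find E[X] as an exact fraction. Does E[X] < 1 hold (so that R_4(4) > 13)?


E[X] = C(13, 4) · 4^{1 − 6} = 715 · 4^{−5} = 715/1024.
As a reduced fraction: E[X] = 715/1024 ≈ 0.6982.
Is E[X] < 1? YES.
Since E[X] < 1, there exists a 4-coloring of K_{13} with no monochromatic K_4; hence R_4(4) > 13.

E[X] = 715/1024 ≈ 0.6982; E[X] < 1, so R_4(4) > 13.


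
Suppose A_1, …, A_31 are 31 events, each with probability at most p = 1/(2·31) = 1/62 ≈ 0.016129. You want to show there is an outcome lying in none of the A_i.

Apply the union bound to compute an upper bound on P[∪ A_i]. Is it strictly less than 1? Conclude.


Union bound: P[∪_{i=1}^{31} A_i] ≤ Σ_i P[A_i] ≤ 31·p = 31·(1/62) = 1/2.
Numerically: 1/2 ≈ 0.500000.
Is 1/2 < 1? YES.
Since P[∪ A_i] ≤ 1/2 < 1, the complement has P[∩ A_i^c] ≥ 1 − 1/2 = 1/2 > 0, so some outcome avoids every A_i.

31·p = 1/2 ≈ 0.500000; existence CERTIFIED by the union bound.


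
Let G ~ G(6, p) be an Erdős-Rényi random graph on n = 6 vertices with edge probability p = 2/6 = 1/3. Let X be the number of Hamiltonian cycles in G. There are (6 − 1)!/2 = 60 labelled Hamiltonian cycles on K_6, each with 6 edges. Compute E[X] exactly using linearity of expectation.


K_6 has (6 − 1)!/2 = 60 labelled Hamiltonian cycles.
For each such Hamiltonian cycle H, let X_H = 1 if all 6 edges of H are present in G. Then P[X_H = 1] = p^{6} = (1/3)^{6} = 1/729.
By linearity: E[X] = Σ_H E[X_H] = 60 · p^{6} = 60 · 1/729 = 20/243.
Numerically: E[X] ≈ 0.0823.

E[X] = 60 · (1/3)^{6} = 20/243 ≈ 0.0823.


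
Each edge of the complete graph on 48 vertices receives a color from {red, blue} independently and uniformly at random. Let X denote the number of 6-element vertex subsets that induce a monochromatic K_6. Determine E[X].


Let X = Σ_S X_S over the C(48, 6) = 12271512 subsets S of size 6, where X_S = 1 if the K_6 on S is monochromatic.
For a fixed S, the K_6 on S has C(6, 2) = 15 edges. P[all 15 edges red] = (1/2)^15, and likewise for blue, so P[monochromatic] = 2·(1/2)^15 = 2^{1 − 15} = 1/16384.
Summing: E[X] = C(48, 6) · 2^{1 − 15} = 12271512 · 1/16384 = 1533939/2048.
Numerically: E[X] ≈ 748.9937.

E[X] = C(48,6)·2^(1−C(6,2)) = 1533939/2048 ≈ 748.9937.


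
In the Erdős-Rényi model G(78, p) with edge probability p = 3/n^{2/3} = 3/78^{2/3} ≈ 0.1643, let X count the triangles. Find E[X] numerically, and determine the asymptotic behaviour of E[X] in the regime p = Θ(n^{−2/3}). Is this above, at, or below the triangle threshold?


Number of potential triangles: C(78, 3) = 76076.
Each occurs with probability p³ ≈ (0.1643)³ ≈ 4.437870e-03.
By linearity: E[X] = C(78, 3)·p³ ≈ 76076 · 4.437870e-03 ≈ 337.6154.
Since α = 2/3 < 1, p = c/n^{2/3} ≫ 1/n is above the triangle threshold p ~ 1/n. Asymptotically E[X] ~ (c³/6)·n^{3(1−α)} = (3³/6)·n^{1} → ∞; triangles are abundant w.h.p.

E[X] ≈ 337.6154; in regime p = Θ(1/n^{2/3}) E[X] diverges (above the triangle threshold p ~ 1/n).


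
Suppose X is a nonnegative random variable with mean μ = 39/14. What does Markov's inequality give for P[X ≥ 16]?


μ = E[X] = 39/14, a = 16.
Markov: P[X ≥ 16] ≤ μ/a = (39/14)/16 = 39/224.
Numerically: ≈ 0.174.
(Since a = 16 > μ = 2.786, the bound 39/224 is < 1 and informative.)

P[X ≥ 16] ≤ 39/224 ≈ 0.174.


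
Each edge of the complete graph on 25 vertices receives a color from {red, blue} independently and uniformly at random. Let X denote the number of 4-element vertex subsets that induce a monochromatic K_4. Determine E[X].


Let X = Σ_S X_S over the C(25, 4) = 12650 subsets S of size 4, where X_S = 1 if the K_4 on S is monochromatic.
For a fixed S, the K_4 on S has C(4, 2) = 6 edges. P[all 6 edges red] = (1/2)^6, and likewise for blue, so P[monochromatic] = 2·(1/2)^6 = 2^{1 − 6} = 1/32.
Summing: E[X] = C(25, 4) · 2^{1 − 6} = 12650 · 1/32 = 6325/16.
Numerically: E[X] ≈ 395.312.

E[X] = C(25,4)·2^(1−C(4,2)) = 6325/16 ≈ 395.312.


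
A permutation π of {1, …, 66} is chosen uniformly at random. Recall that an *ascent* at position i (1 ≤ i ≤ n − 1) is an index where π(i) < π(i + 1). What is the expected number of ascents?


Write X = Σ X_I over i = 1, …, 65, with X_I the indicator of one ascent.
There are 65 indicators.
For each fixed i, the pair (π(i), π(i+1)) is a uniformly random ordered pair of distinct values from {1, …, 66}; by symmetry P[π(i) < π(i+1)] = 1/2.
By linearity: E[X] = 65 · (1/2) = (66 − 1) · (1/2) = 65/2 ≈ 32.500000.

E[X] = 65/2 = 32.500000.


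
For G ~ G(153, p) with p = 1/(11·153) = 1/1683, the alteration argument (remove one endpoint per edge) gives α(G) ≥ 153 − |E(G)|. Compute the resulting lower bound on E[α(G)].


E[|E(G)|] = C(153, 2)·p = 11628 · (1/1683) = 76/11.
E[α(G)] ≥ n − E[|E(G)|] = 153 − 76/11 = 1607/11.
Numerically: ≈ 146.091.
(This is only a lower bound; the true E[α(G)] may be larger.)

E[α(G)] ≥ 1607/11 ≈ 146.091.


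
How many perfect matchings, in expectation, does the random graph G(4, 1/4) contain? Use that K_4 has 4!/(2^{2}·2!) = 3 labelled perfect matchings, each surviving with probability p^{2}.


K_4 has 4!/(2^{2}·2!) = 3 labelled perfect matchings.
For each such perfect matching H, let X_H = 1 if all 2 edges of H are present in G. Then P[X_H = 1] = p^{2} = (1/4)^{2} = 1/16.
By linearity of expectation: E[X] = Σ_H E[X_H] = 3 · p^{2} = 3 · 1/16 = 3/16.
Numerically: E[X] ≈ 0.188.

E[X] = 3 · (1/4)^{2} = 3/16 ≈ 0.188.


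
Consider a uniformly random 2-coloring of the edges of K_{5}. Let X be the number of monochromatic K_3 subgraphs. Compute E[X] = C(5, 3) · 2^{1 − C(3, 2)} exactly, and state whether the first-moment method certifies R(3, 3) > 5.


E[X] = C(5, 3) · 2^{1 − 3} = 10 · 2^{−2} = 10/4.
As a reduced fraction: E[X] = 5/2 ≈ 2.500000.
Is E[X] < 1? NO.
Since E[X] ≥ 1, the first-moment bound is inconclusive at n = 5; it does NOT by itself certify R(3, 3) > 5.

E[X] = 5/2 ≈ 2.500000; E[X] ≥ 1; first-moment method inconclusive here.


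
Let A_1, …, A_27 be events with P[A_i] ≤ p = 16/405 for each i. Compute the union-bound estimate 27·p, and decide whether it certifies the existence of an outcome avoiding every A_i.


Union bound: P[∪_{i=1}^{27} A_i] ≤ Σ_i P[A_i] ≤ 27·p = 27·(16/405) = 16/15.
Numerically: 16/15 ≈ 1.0667.
Is 16/15 < 1? NO.
Since the bound 16/15 is ≥ 1, the union bound is uninformative here; it does NOT by itself certify existence.

27·p = 16/15 ≈ 1.0667; existence NOT certified by the union bound.


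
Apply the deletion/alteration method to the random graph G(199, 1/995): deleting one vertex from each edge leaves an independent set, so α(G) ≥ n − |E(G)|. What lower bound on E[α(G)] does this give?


E[|E(G)|] = C(199, 2)·p = 19701 · (1/995) = 99/5.
E[α(G)] ≥ n − E[|E(G)|] = 199 − 99/5 = 896/5.
Numerically: ≈ 179.200000.
(This is only a lower bound; the true E[α(G)] may be larger.)

E[α(G)] ≥ 896/5 ≈ 179.200000.


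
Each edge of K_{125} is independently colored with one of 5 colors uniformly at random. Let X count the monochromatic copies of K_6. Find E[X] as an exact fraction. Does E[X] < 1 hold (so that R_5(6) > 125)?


E[X] = C(125, 6) · 5^{1 − 15} = 4690625500 · 5^{−14} = 4690625500/6103515625.
As a reduced fraction: E[X] = 37525004/48828125 ≈ 0.7685121.
Is E[X] < 1? YES.
Since E[X] < 1, there exists a 5-coloring of K_{125} with no monochromatic K_6; hence R_5(6) > 125.

E[X] = 37525004/48828125 ≈ 0.7685121; E[X] < 1, so R_5(6) > 125.


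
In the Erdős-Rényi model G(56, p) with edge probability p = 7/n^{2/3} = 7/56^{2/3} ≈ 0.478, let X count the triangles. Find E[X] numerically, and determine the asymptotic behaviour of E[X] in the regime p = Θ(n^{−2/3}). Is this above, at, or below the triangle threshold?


Number of potential triangles: C(56, 3) = 27720.
Each occurs with probability p³ ≈ (0.478)³ ≈ 1.09375e-01.
By linearity: E[X] = C(56, 3)·p³ ≈ 27720 · 1.09375e-01 ≈ 3031.875.
Since α = 2/3 < 1, p = c/n^{2/3} ≫ 1/n is above the triangle threshold p ~ 1/n. Asymptotically E[X] ~ (c³/6)·n^{3(1−α)} = (7³/6)·n^{1} → ∞; triangles are abundant w.h.p.

E[X] ≈ 3031.875; in regime p = Θ(1/n^{2/3}) E[X] diverges (above the triangle threshold p ~ 1/n).


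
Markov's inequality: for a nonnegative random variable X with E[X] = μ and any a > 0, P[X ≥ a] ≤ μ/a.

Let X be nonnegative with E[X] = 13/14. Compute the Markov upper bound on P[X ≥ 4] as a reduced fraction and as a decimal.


μ = E[X] = 13/14, a = 4.
Markov: P[X ≥ 4] ≤ μ/a = (13/14)/4 = 13/56.
Numerically: ≈ 0.232143.
(Since a = 4 > μ = 0.928571, the bound 13/56 is < 1 and informative.)

P[X ≥ 4] ≤ 13/56 ≈ 0.232143.


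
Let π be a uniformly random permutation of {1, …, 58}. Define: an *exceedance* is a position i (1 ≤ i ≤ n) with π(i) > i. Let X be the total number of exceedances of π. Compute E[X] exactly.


Write X = Σ_{i=1}^{58} X_i, where X_i = 1_{π(i) > i}.
For each fixed i, π(i) is uniform over {1, …, 58} (marginal of a uniform permutation), so P[π(i) > i] = (n − i)/n. Summing: Σ_{i=1}^{58} (n − i)/n = (0 + 1 + … + 57)/58 = 58(58 − 1)/(2·58) = (58 − 1)/2.
Hence E[X] = Σ_{i=1}^{58} (58 − i)/58 = 57/2 ≈ 28.50000.

E[X] = 57/2 = 28.50000.


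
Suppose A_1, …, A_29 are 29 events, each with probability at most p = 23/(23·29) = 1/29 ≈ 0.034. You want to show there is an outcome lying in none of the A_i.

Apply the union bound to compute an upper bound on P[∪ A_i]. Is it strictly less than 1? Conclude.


Union bound: P[∪_{i=1}^{29} A_i] ≤ Σ_i P[A_i] ≤ 29·p = 29·(1/29) = 1.
Numerically: 1 ≈ 1.000.
Is 1 < 1? NO.
Since the bound 1 is ≥ 1, the union bound is uninformative here; it does NOT by itself certify existence.

29·p = 1 ≈ 1.000; existence NOT certified by the union bound.


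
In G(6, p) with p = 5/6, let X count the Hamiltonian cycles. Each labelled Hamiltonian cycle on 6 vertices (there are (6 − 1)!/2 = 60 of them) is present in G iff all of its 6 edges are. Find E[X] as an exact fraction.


K_6 has (6 − 1)!/2 = 60 labelled Hamiltonian cycles.
For each such Hamiltonian cycle H, let X_H = 1 if all 6 edges of H are present in G. Then P[X_H = 1] = p^{6} = (5/6)^{6} = 15625/46656.
By linearity of expectation: E[X] = Σ_H E[X_H] = 60 · p^{6} = 60 · 15625/46656 = 78125/3888.
Numerically: E[X] ≈ 20.1.

E[X] = 60 · (5/6)^{6} = 78125/3888 ≈ 20.1.


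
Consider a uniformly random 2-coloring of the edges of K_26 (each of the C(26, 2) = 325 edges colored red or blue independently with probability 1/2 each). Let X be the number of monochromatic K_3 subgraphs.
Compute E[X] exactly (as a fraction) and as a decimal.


Let X = Σ_S X_S over the C(26, 3) = 2600 subsets S of size 3, where X_S = 1 if the K_3 on S is monochromatic.
For a fixed S, the K_3 on S has C(3, 2) = 3 edges. P[all 3 edges red] = (1/2)^3, and likewise for blue, so P[monochromatic] = 2·(1/2)^3 = 2^{1 − 3} = 1/4.
Summing: E[X] = C(26, 3) · 2^{1 − 3} = 2600 · 1/4 = 650.
Numerically: E[X] ≈ 650.000000.

E[X] = C(26,3)·2^(1−C(3,2)) = 650 ≈ 650.000000.


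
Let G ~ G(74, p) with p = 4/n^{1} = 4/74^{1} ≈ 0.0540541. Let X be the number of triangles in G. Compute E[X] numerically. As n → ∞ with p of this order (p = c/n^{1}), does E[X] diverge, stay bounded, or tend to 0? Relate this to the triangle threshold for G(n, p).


Number of potential triangles: C(74, 3) = 64824.
Each occurs with probability p³ ≈ (0.0540541)³ ≈ 1.57937338e-04.
By linearity: E[X] = C(74, 3)·p³ ≈ 64824 · 1.57937338e-04 ≈ 10.238130.
Here α = 1, so p = 4/n is exactly at the triangle threshold p ~ 1/n. Asymptotically E[X] → c³/6 = 4³/6 = 32/3 ≈ 10.666667, a bounded constant. In this regime the triangle count is asymptotically Poisson(c³/6).

E[X] ≈ 10.238130; in regime p = Θ(1/n^{1}) E[X] stays bounded (at the triangle threshold p ~ 1/n).


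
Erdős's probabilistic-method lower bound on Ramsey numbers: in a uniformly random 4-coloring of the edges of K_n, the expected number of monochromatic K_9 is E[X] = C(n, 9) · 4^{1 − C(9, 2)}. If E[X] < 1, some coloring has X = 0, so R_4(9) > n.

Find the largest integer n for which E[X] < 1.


We need C(n, 9) · 4^{1 − 36} < 1, i.e. C(n, 9) < 4^{36 − 1} = 1180591620717411303424.
Check values of n near the boundary:
  n = 908: C(908, 9) = 1111058428637338083100; 1111058428637338083100 < 1180591620717411303424? YES
  n = 909: C(909, 9) = 1122169012923711463931; 1122169012923711463931 < 1180591620717411303424? YES
  n = 910: C(910, 9) = 1133378248346922788210; 1133378248346922788210 < 1180591620717411303424? YES
  n = 911: C(911, 9) = 1144686900492291197405; 1144686900492291197405 < 1180591620717411303424? YES
  n = 912: C(912, 9) = 1156095740032081475120; 1156095740032081475120 < 1180591620717411303424? YES
  n = 913: C(913, 9) = 1167605542753639808390; 1167605542753639808390 < 1180591620717411303424? YES
  n = 914: C(914, 9) = 1179217089587653905932; 1179217089587653905932 < 1180591620717411303424? YES
  n = 915: C(915, 9) = 1190931166636537885130; 1190931166636537885130 < 1180591620717411303424? NO
The largest n with C(n, 9) < 1180591620717411303424 is n = 914 (where E[X] = 294804272396913476483/295147905179352825856 ≈ 0.9988357). Hence R_4(9) > 914, i.e. R_4(9) ≥ 915.

Largest n = 914; hence R_4(9) > 914.


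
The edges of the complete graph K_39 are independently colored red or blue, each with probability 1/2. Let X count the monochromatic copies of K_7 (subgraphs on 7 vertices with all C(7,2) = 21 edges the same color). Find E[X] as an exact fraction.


Let X = Σ_S X_S over the C(39, 7) = 15380937 subsets S of size 7, where X_S = 1 if the K_7 on S is monochromatic.
For a fixed S, the K_7 on S has C(7, 2) = 21 edges. P[all 21 edges red] = (1/2)^21, and likewise for blue, so P[monochromatic] = 2·(1/2)^21 = 2^{1 − 21} = 1/1048576.
Summing: E[X] = C(39, 7) · 2^{1 − 21} = 15380937 · 1/1048576 = 15380937/1048576.
Numerically: E[X] ≈ 14.668.

E[X] = C(39,7)·2^(1−C(7,2)) = 15380937/1048576 ≈ 14.668.


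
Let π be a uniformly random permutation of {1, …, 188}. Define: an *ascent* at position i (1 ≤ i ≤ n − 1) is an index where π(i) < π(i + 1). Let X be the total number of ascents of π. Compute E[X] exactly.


Write X = Σ X_I over i = 1, …, 187, with X_I the indicator of one ascent.
There are 187 indicators.
For each fixed i, the pair (π(i), π(i+1)) is a uniformly random ordered pair of distinct values from {1, …, 188}; by symmetry P[π(i) < π(i+1)] = 1/2.
By linearity: E[X] = 187 · (1/2) = (188 − 1) · (1/2) = 187/2 ≈ 93.500.

E[X] = 187/2 = 93.500.


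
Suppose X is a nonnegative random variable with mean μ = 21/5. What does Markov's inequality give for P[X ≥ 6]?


μ = E[X] = 21/5, a = 6.
Markov: P[X ≥ 6] ≤ μ/a = (21/5)/6 = 7/10.
Numerically: ≈ 0.700.
(Since a = 6 > μ = 4.200, the bound 7/10 is < 1 and informative.)

P[X ≥ 6] ≤ 7/10 ≈ 0.700.


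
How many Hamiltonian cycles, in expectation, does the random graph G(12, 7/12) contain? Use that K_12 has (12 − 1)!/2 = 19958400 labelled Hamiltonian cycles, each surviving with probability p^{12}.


K_12 has (12 − 1)!/2 = 19958400 labelled Hamiltonian cycles.
For each such Hamiltonian cycle H, let X_H = 1 if all 12 edges of H are present in G. Then P[X_H = 1] = p^{12} = (7/12)^{12} = 13841287201/8916100448256.
By linearity: E[X] = Σ_H E[X_H] = 19958400 · p^{12} = 19958400 · 13841287201/8916100448256 = 26644477861925/859963392.
Numerically: E[X] ≈ 3.098e+04.

E[X] = 19958400 · (7/12)^{12} = 26644477861925/859963392 ≈ 3.098e+04.


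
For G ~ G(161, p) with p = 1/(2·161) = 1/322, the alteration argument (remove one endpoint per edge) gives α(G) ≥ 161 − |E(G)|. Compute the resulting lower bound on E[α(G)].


E[|E(G)|] = C(161, 2)·p = 12880 · (1/322) = 40.
E[α(G)] ≥ n − E[|E(G)|] = 161 − 40 = 121.
Numerically: ≈ 121.000000.
(This is only a lower bound; the true E[α(G)] may be larger.)

E[α(G)] ≥ 121 ≈ 121.000000.


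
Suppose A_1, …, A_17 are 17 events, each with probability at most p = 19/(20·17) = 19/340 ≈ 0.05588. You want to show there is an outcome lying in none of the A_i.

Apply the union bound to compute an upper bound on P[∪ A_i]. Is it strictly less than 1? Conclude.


Union bound: P[∪_{i=1}^{17} A_i] ≤ Σ_i P[A_i] ≤ 17·p = 17·(19/340) = 19/20.
Numerically: 19/20 ≈ 0.95000.
Is 19/20 < 1? YES.
Since P[∪ A_i] ≤ 19/20 < 1, the complement has P[∩ A_i^c] ≥ 1 − 19/20 = 1/20 > 0, so some outcome avoids every A_i.

17·p = 19/20 ≈ 0.95000; existence CERTIFIED by the union bound.


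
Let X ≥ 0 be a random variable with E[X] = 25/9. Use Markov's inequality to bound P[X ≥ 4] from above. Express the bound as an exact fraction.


μ = E[X] = 25/9, a = 4.
Markov: P[X ≥ 4] ≤ μ/a = (25/9)/4 = 25/36.
Numerically: ≈ 0.694.
(Since a = 4 > μ = 2.778, the bound 25/36 is < 1 and informative.)

P[X ≥ 4] ≤ 25/36 ≈ 0.694.


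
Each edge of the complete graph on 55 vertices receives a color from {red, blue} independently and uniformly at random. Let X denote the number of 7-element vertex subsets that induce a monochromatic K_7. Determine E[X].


Let X = Σ_S X_S over the C(55, 7) = 202927725 subsets S of size 7, where X_S = 1 if the K_7 on S is monochromatic.
For a fixed S, the K_7 on S has C(7, 2) = 21 edges. P[all 21 edges red] = (1/2)^21, and likewise for blue, so P[monochromatic] = 2·(1/2)^21 = 2^{1 − 21} = 1/1048576.
By linearity of expectation: E[X] = C(55, 7) · 2^{1 − 21} = 202927725 · 1/1048576 = 202927725/1048576.
Numerically: E[X] ≈ 193.527.

E[X] = C(55,7)·2^(1−C(7,2)) = 202927725/1048576 ≈ 193.527.


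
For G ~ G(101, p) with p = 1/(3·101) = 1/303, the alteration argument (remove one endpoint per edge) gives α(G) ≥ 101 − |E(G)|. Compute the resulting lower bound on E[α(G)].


E[|E(G)|] = C(101, 2)·p = 5050 · (1/303) = 50/3.
E[α(G)] ≥ n − E[|E(G)|] = 101 − 50/3 = 253/3.
Numerically: ≈ 84.33333.
(This is only a lower bound; the true E[α(G)] may be larger.)

E[α(G)] ≥ 253/3 ≈ 84.33333.


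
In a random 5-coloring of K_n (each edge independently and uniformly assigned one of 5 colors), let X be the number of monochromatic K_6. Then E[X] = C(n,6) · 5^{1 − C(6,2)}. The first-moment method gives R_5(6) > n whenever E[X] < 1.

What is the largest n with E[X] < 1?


We need C(n, 6) · 5^{1 − 15} < 1, i.e. C(n, 6) < 5^{15 − 1} = 6103515625.
Check values of n near the boundary:
  n = 124: C(124, 6) = 4465475476; 4465475476 < 6103515625? YES
  n = 125: C(125, 6) = 4690625500; 4690625500 < 6103515625? YES
  n = 126: C(126, 6) = 4925156775; 4925156775 < 6103515625? YES
  n = 127: C(127, 6) = 5169379425; 5169379425 < 6103515625? YES
  n = 128: C(128, 6) = 5423611200; 5423611200 < 6103515625? YES
  n = 129: C(129, 6) = 5688177600; 5688177600 < 6103515625? YES
  n = 130: C(130, 6) = 5963412000; 5963412000 < 6103515625? YES
  n = 131: C(131, 6) = 6249655776; 6249655776 < 6103515625? NO
  n = 132: C(132, 6) = 6547258432; 6547258432 < 6103515625? NO
The largest n with C(n, 6) < 6103515625 is n = 130 (where E[X] = 47707296/48828125 ≈ 0.97705). Hence R_5(6) > 130, i.e. R_5(6) ≥ 131.

Largest n = 130; hence R_5(6) > 130.


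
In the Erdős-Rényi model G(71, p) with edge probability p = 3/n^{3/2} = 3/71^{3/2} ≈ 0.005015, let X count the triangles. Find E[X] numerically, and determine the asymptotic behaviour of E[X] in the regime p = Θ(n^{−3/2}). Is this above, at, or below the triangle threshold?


Number of potential triangles: C(71, 3) = 57155.
Each occurs with probability p³ ≈ (0.005015)³ ≈ 1.260960e-07.
By linearity: E[X] = C(71, 3)·p³ ≈ 57155 · 1.260960e-07 ≈ 0.0072.
Since α = 3/2 > 1, p = c/n^{3/2} = o(1/n) is below the triangle threshold p ~ 1/n. Asymptotically E[X] ~ (c³/6)·n^{3(1−α)} = (3³/6)·n^{-1.5} → 0, so by Markov's inequality G has no triangles w.h.p.

E[X] ≈ 0.0072; in regime p = Θ(1/n^{3/2}) E[X] tends to 0 (below the triangle threshold p ~ 1/n).


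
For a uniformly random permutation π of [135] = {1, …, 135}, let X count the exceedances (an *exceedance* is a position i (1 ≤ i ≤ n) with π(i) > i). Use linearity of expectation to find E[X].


Write X = Σ_{i=1}^{135} X_i, where X_i = 1_{π(i) > i}.
For each fixed i, π(i) is uniform over {1, …, 135} (marginal of a uniform permutation), so P[π(i) > i] = (n − i)/n. Summing: Σ_{i=1}^{135} (n − i)/n = (0 + 1 + … + 134)/135 = 135(135 − 1)/(2·135) = (135 − 1)/2.
Hence E[X] = Σ_{i=1}^{135} (135 − i)/135 = 67 ≈ 67.000.

E[X] = 67 = 67.000.


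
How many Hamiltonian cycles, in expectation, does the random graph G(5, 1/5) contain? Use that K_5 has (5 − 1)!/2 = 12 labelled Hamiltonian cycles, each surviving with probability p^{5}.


K_5 has (5 − 1)!/2 = 12 labelled Hamiltonian cycles.
For each such Hamiltonian cycle H, let X_H = 1 if all 5 edges of H are present in G. Then P[X_H = 1] = p^{5} = (1/5)^{5} = 1/3125.
By linearity of expectation: E[X] = Σ_H E[X_H] = 12 · p^{5} = 12 · 1/3125 = 12/3125.
Numerically: E[X] ≈ 0.00384.

E[X] = 12 · (1/5)^{5} = 12/3125 ≈ 0.00384.


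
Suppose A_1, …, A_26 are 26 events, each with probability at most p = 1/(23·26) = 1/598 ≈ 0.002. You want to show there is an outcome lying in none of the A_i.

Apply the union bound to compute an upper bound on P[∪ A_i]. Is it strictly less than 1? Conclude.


Union bound: P[∪_{i=1}^{26} A_i] ≤ Σ_i P[A_i] ≤ 26·p = 26·(1/598) = 1/23.
Numerically: 1/23 ≈ 0.043.
Is 1/23 < 1? YES.
Since P[∪ A_i] ≤ 1/23 < 1, the complement has P[∩ A_i^c] ≥ 1 − 1/23 = 22/23 > 0, so some outcome avoids every A_i.

26·p = 1/23 ≈ 0.043; existence CERTIFIED by the union bound.


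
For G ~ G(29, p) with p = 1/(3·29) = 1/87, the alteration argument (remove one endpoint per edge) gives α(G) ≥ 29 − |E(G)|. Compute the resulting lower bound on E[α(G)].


E[|E(G)|] = C(29, 2)·p = 406 · (1/87) = 14/3.
E[α(G)] ≥ n − E[|E(G)|] = 29 − 14/3 = 73/3.
Numerically: ≈ 24.33333.
(This is only a lower bound; the true E[α(G)] may be larger.)

E[α(G)] ≥ 73/3 ≈ 24.33333.


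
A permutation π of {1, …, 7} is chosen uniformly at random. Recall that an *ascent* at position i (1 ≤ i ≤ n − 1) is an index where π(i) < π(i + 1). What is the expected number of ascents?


Write X = Σ X_I over i = 1, …, 6, with X_I the indicator of one ascent.
There are 6 indicators.
For each fixed i, the pair (π(i), π(i+1)) is a uniformly random ordered pair of distinct values from {1, …, 7}; by symmetry P[π(i) < π(i+1)] = 1/2.
By linearity: E[X] = 6 · (1/2) = (7 − 1) · (1/2) = 3 ≈ 3.000.

E[X] = 3 = 3.000.


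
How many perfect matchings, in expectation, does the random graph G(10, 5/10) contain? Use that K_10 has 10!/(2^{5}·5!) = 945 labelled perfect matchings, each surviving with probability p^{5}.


K_10 has 10!/(2^{5}·5!) = 945 labelled perfect matchings.
For each such perfect matching H, let X_H = 1 if all 5 edges of H are present in G. Then P[X_H = 1] = p^{5} = (1/2)^{5} = 1/32.
By linearity of expectation: E[X] = Σ_H E[X_H] = 945 · p^{5} = 945 · 1/32 = 945/32.
Numerically: E[X] ≈ 29.5312.

E[X] = 945 · (1/2)^{5} = 945/32 ≈ 29.5312.


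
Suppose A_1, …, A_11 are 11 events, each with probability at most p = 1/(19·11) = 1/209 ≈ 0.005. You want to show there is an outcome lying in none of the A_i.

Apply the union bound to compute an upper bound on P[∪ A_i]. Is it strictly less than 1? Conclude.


Union bound: P[∪_{i=1}^{11} A_i] ≤ Σ_i P[A_i] ≤ 11·p = 11·(1/209) = 1/19.
Numerically: 1/19 ≈ 0.053.
Is 1/19 < 1? YES.
Since P[∪ A_i] ≤ 1/19 < 1, the complement has P[∩ A_i^c] ≥ 1 − 1/19 = 18/19 > 0, so some outcome avoids every A_i.

11·p = 1/19 ≈ 0.053; existence CERTIFIED by the union bound.


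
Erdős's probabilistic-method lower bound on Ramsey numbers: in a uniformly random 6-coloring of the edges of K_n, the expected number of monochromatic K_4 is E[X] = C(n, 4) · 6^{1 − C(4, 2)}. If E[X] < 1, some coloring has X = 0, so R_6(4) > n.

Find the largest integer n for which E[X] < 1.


We need C(n, 4) · 6^{1 − 6} < 1, i.e. C(n, 4) < 6^{6 − 1} = 7776.
Check values of n near the boundary:
  n = 19: C(19, 4) = 3876; 3876 < 7776? YES
  n = 20: C(20, 4) = 4845; 4845 < 7776? YES
  n = 21: C(21, 4) = 5985; 5985 < 7776? YES
  n = 22: C(22, 4) = 7315; 7315 < 7776? YES
  n = 23: C(23, 4) = 8855; 8855 < 7776? NO
The largest n with C(n, 4) < 7776 is n = 22 (where E[X] = 7315/7776 ≈ 0.941). Hence R_6(4) > 22, i.e. R_6(4) ≥ 23.

Largest n = 22; hence R_6(4) > 22.


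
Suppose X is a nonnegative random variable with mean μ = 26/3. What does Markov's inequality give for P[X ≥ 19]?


μ = E[X] = 26/3, a = 19.
Markov: P[X ≥ 19] ≤ μ/a = (26/3)/19 = 26/57.
Numerically: ≈ 0.456.
(Since a = 19 > μ = 8.667, the bound 26/57 is < 1 and informative.)

P[X ≥ 19] ≤ 26/57 ≈ 0.456.


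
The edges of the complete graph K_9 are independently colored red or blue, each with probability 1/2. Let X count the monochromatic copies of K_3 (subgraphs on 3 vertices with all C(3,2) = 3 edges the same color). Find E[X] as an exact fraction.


Let X = Σ_S X_S over the C(9, 3) = 84 subsets S of size 3, where X_S = 1 if the K_3 on S is monochromatic.
For a fixed S, the K_3 on S has C(3, 2) = 3 edges. P[all 3 edges red] = (1/2)^3, and likewise for blue, so P[monochromatic] = 2·(1/2)^3 = 2^{1 − 3} = 1/4.
By linearity: E[X] = C(9, 3) · 2^{1 − 3} = 84 · 1/4 = 21.
Numerically: E[X] ≈ 21.0000.

E[X] = C(9,3)·2^(1−C(3,2)) = 21 ≈ 21.0000.


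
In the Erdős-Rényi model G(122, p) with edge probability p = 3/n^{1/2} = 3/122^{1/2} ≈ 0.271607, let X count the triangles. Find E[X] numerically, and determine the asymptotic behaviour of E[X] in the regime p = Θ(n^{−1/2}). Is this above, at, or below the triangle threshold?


Number of potential triangles: C(122, 3) = 295240.
Each occurs with probability p³ ≈ (0.271607)³ ≈ 2.00365995e-02.
By linearity: E[X] = C(122, 3)·p³ ≈ 295240 · 2.00365995e-02 ≈ 5915.605646.
Since α = 1/2 < 1, p = c/n^{1/2} ≫ 1/n is above the triangle threshold p ~ 1/n. Asymptotically E[X] ~ (c³/6)·n^{3(1−α)} = (3³/6)·n^{1.5} → ∞; triangles are abundant w.h.p.

E[X] ≈ 5915.605646; in regime p = Θ(1/n^{1/2}) E[X] diverges (above the triangle threshold p ~ 1/n).


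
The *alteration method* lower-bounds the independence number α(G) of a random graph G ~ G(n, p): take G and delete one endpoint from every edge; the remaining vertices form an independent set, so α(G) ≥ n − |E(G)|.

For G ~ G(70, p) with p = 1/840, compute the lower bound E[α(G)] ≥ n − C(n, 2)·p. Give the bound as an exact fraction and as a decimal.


E[|E(G)|] = C(70, 2)·p = 2415 · (1/840) = 23/8.
E[α(G)] ≥ n − E[|E(G)|] = 70 − 23/8 = 537/8.
Numerically: ≈ 67.12500.
(This is only a lower bound; the true E[α(G)] may be larger.)

E[α(G)] ≥ 537/8 ≈ 67.12500.


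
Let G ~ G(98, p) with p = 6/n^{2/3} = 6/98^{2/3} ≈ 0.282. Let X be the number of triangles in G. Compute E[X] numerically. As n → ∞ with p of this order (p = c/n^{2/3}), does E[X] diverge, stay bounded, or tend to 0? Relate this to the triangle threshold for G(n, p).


Number of potential triangles: C(98, 3) = 152096.
Each occurs with probability p³ ≈ (0.282)³ ≈ 2.24906e-02.
By linearity: E[X] = C(98, 3)·p³ ≈ 152096 · 2.24906e-02 ≈ 3420.735.
Since α = 2/3 < 1, p = c/n^{2/3} ≫ 1/n is above the triangle threshold p ~ 1/n. Asymptotically E[X] ~ (c³/6)·n^{3(1−α)} = (6³/6)·n^{1} → ∞; triangles are abundant w.h.p.

E[X] ≈ 3420.735; in regime p = Θ(1/n^{2/3}) E[X] diverges (above the triangle threshold p ~ 1/n).
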